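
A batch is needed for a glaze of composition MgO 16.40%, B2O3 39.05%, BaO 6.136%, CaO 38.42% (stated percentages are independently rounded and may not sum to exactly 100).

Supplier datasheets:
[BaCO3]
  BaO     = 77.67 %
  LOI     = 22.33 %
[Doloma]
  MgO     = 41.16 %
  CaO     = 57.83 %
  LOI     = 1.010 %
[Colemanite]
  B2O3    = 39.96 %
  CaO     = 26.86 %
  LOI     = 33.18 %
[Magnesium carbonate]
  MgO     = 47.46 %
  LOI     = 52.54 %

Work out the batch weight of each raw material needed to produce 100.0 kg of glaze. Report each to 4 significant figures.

Batch per 100.0 kg glaze:
  BaCO3: 7.900 kg
  Doloma: 21.05 kg
  Colemanite: 97.72 kg
  Magnesium carbonate: 16.30 kg
Total batch = 143.0 kg; LOI loss = 42.96 kg; yield = 69.95%

All arithmetic keeps full float precision through the solve — the intermediate values are displayed, rounded to 4 significant figures, in the printout; each reported value carries a single rounding. Derived quantities are carried using the weight values for 100.0 kg of glass in full precision (the yield, four oxide percentages, ignition loss, glass mass, totals), as given in problem or answer.
Target oxide masses per 100.0 kg glaze:
  MgO: 16.40% × 100.0 = 16.40 kg
  B2O3: 39.05% × 100.0 = 39.05 kg
  BaO: 6.136% × 100.0 = 6.136 kg
  CaO: 38.42% × 100.0 = 38.42 kg
Sums-versus-targets review from the weights as reported, relative to the basis at hand (delivered sums recover each target modulo rounding of the values):
  MgO: 21.05·0.4116 + 16.30·0.4746 = 16.40 kg (target 16.40 kg)
  B2O3: 97.72·0.3996 = 39.05 kg (target 39.05 kg)
  BaO: 7.900·0.7767 = 6.136 kg (target 6.136 kg)
  CaO: 21.05·0.5783 + 97.72·0.2686 = 38.42 kg (target 38.42 kg)
Consistency of the glass mass: batch Σ − ignition loss = 100.0 kg (per-oxide target masses sum to 100.0 kg; against the stated basis, 100.0 kg — rounding explains the deltas).
Total batch = Σ batch = 143.0 kg; loss to ignition Σ batch·LOI = 42.96 kg; glass ÷ batch gives a yield of 69.95%.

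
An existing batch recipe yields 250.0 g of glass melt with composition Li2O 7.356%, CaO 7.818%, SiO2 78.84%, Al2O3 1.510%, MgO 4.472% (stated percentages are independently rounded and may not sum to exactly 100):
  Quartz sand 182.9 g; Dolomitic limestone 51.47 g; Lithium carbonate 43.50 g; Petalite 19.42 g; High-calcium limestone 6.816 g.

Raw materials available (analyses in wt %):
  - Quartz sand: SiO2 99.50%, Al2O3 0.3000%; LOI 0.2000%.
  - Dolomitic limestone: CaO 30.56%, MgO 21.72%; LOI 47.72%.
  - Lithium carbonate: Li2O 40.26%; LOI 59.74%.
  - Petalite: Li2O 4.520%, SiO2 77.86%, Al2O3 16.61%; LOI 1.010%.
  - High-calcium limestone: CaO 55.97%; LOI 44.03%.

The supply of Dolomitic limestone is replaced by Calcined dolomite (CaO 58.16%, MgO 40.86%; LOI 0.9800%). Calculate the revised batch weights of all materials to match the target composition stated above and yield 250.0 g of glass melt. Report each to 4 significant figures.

Revised batch per 250.0 g glass melt:
  Quartz sand: 182.9 g
  Calcined dolomite: 27.36 g
  Lithium carbonate: 43.50 g
  Petalite: 19.42 g
  High-calcium limestone: 6.488 g
Total batch = 279.7 g; LOI loss = 29.67 g

In-progress results appear rounded to four significant figures as written. All arithmetic carries full precision from start to finish. A single rounding completes each reported number. The derived quantities are computed using the weight values for 250.0 g of glass in exact precision (five oxide percentages, yield, net glass mass, ignition loss, the totals), precisely as stated by problem or answer.
Oxide mass targets, per 250.0 g glass melt:
  Li2O: 7.356% × 250.0 = 18.39 g
  CaO: 7.818% × 250.0 = 19.55 g
  SiO2: 78.84% × 250.0 = 197.1 g
  Al2O3: 1.510% × 250.0 = 3.775 g
  MgO: 4.472% × 250.0 = 11.18 g
Per-oxide balance check per the reported batch figures, at the basis given (delivered sums recover each target given rounding of the digits):
  Li2O: 43.50·0.4026 + 19.42·0.04520 = 18.39 g (target 18.39 g)
  CaO: 27.36·0.5816 + 6.488·0.5597 = 19.54 g (target 19.55 g)
  SiO2: 182.9·0.9950 + 19.42·0.7786 = 197.1 g (target 197.1 g)
  Al2O3: 182.9·0.003000 + 19.42·0.1661 = 3.774 g (target 3.775 g)
  MgO: 27.36·0.4086 = 11.18 g (target 11.18 g)
Glass-mass bookkeeping: Σ batch − LOI loss = 250.0 g (targets for the oxides total 250.0 g; the stated basis being 250.0 g — differing by rounding only).
Total batch = Σ batch = 279.7 g; LOI loss = Σ batch·LOI = 29.67 g; glass ÷ batch gives a yield of 89.39%.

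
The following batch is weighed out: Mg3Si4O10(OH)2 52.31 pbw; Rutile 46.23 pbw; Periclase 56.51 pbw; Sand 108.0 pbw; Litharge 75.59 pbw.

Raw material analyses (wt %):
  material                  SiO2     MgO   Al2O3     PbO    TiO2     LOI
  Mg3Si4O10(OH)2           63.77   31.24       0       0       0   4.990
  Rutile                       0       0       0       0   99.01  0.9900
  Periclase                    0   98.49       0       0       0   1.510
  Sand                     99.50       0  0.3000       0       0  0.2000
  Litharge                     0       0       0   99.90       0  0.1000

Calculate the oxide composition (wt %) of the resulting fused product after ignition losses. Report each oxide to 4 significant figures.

Glass mass = 334.4 pbw (batch 338.6 − LOI 4.213).
Composition: SiO2 42.11%, MgO 21.53%, Al2O3 0.09688%, PbO 22.58%, TiO2 13.69%

The intermediate values appear, rounded to 4 significant digits, in the printout; each numeric step keeps full precision all the way through; exactly one rounding is applied to every reported number. The derived quantities are recomputed in full float precision (the yield, the five compositions, net glass mass, the totals, LOI) from the weighed amounts on 334.4 pbw of glass exactly as shown in either problem or answer.
Delivered oxide masses:
  SiO2: 52.31·0.6377 + 108.0·0.9950 = 140.8 pbw
  MgO: 52.31·0.3124 + 56.51·0.9849 = 72.00 pbw
  Al2O3: 108.0·0.003000 = 0.3240 pbw
  PbO: 75.59·0.9990 = 75.51 pbw
  TiO2: 46.23·0.9901 = 45.77 pbw
LOI: 52.31·0.04990 + 46.23·0.009900 + 56.51·0.01510 + 108.0·0.002000 + 75.59·0.001000 = 4.213 pbw
Resulting glass, batch − LOI: 338.6 − 4.213 = 334.4 pbw (the oxide masses sum to this)
each wt % is 100 × oxide ÷ glass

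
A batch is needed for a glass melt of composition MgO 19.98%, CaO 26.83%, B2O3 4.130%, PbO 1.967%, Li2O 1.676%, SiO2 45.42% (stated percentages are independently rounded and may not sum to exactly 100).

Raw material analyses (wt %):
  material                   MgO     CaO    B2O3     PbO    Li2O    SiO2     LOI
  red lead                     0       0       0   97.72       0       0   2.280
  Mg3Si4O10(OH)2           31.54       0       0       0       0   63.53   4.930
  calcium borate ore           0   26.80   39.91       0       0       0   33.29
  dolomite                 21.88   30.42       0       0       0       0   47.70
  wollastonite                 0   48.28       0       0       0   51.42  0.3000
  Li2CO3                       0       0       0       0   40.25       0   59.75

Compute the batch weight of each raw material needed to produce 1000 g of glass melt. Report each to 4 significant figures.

Mid-chain values are printed rounded off to 4 significant digits when written out — all arithmetic runs at full float precision through every step — each reported number is rounded once only — derived quantities, including six oxide percentages, the totals, LOI, the yield, glass mass, are recomputed using the weight values per 1000 g of glass at exact precision precisely as stated by either problem or answer.
Oxide mass targets, per 1000 g glass melt:
  MgO: 19.98% × 1000 = 199.8 g
  CaO: 26.83% × 1000 = 268.3 g
  B2O3: 4.130% × 1000 = 41.30 g
  PbO: 1.967% × 1000 = 19.67 g
  Li2O: 1.676% × 1000 = 16.76 g
  SiO2: 45.42% × 1000 = 454.2 g
Balance tally, oxide-wise, from the weights as reported, on the stated basis (oxide sums agree with the targets net of answer rounding effects):
  MgO: 448.0·0.3154 + 267.4·0.2188 = 199.8 g (target 199.8 g)
  CaO: 103.5·0.2680 + 267.4·0.3042 + 329.8·0.4828 = 268.3 g (target 268.3 g)
  B2O3: 103.5·0.3991 = 41.31 g (target 41.30 g)
  PbO: 20.13·0.9772 = 19.67 g (target 19.67 g)
  Li2O: 41.64·0.4025 = 16.76 g (target 16.76 g)
  SiO2: 448.0·0.6353 + 329.8·0.5142 = 454.2 g (target 454.2 g)
Consistency of the glass mass: whole batch net of LOI = 1000 g (targets for the oxides total 1000 g; versus the stated basis of 1000 g — any gap is answer rounding).
Adding the batch up: Σ batch = 1210 g; Σ batch·LOI gives LOI loss = 210.4 g; the yield ratio, glass ÷ batch: 82.62%.

Batch per 1000 g glass melt:
  red lead: 20.13 g
  Mg3Si4O10(OH)2: 448.0 g
  calcium borate ore: 103.5 g
  dolomite: 267.4 g
  wollastonite: 329.8 g
  Li2CO3: 41.64 g
Total batch = 1210 g; LOI loss = 210.4 g; yield = 82.62%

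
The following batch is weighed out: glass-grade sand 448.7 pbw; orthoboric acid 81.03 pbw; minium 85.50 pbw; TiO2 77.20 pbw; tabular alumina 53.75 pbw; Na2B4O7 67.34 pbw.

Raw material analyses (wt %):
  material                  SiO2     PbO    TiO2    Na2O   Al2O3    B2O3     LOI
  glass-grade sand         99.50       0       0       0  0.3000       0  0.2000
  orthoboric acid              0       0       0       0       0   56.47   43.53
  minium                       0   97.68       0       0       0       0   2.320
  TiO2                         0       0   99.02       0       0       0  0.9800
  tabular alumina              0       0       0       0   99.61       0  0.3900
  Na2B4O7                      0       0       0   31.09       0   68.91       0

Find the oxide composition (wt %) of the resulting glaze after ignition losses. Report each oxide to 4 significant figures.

Glass mass = 774.4 pbw (batch 813.5 − LOI 39.12).
Composition: SiO2 57.65%, PbO 10.78%, TiO2 9.871%, Na2O 2.704%, Al2O3 7.088%, B2O3 11.90%

In-progress results are displayed, with 4-significant-figure rounding, at each printed step — every computation holds exact precision from first step to last — each reported figure takes a single rounding — all derived quantities are carried using the weight values at 774.4 pbw of glass in full precision (totals, six oxide percentages, glass mass, LOI, the yield), as set out in question or answer.
Per-oxide mass from batch:
  SiO2: 448.7·0.9950 = 446.5 pbw
  PbO: 85.50·0.9768 = 83.52 pbw
  TiO2: 77.20·0.9902 = 76.44 pbw
  Na2O: 67.34·0.3109 = 20.94 pbw
  Al2O3: 448.7·0.003000 + 53.75·0.9961 = 54.89 pbw
  B2O3: 81.03·0.5647 + 67.34·0.6891 = 92.16 pbw
LOI: 448.7·0.002000 + 81.03·0.4353 + 85.50·0.02320 + 77.20·0.009800 + 53.75·0.003900 = 39.12 pbw
The glass mass, total less LOI, = 813.5 − 39.12 = 774.4 pbw (= Σ oxide masses)
each oxide over glass, ×100, is wt %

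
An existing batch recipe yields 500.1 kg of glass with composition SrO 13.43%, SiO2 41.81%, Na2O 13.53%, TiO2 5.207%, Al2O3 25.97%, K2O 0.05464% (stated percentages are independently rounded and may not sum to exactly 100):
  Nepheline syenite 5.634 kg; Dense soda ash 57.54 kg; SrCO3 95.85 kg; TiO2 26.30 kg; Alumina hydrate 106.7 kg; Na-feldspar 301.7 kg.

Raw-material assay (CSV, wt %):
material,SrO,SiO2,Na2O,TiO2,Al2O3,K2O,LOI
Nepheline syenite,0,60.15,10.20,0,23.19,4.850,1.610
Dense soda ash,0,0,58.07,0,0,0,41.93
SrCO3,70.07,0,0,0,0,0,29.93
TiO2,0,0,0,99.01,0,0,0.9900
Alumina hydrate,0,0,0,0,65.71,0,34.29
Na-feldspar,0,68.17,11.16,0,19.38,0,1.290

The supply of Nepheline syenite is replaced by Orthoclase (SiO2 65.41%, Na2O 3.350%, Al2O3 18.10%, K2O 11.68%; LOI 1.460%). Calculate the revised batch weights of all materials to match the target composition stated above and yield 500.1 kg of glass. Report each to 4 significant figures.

Intermediates are printed rounded off to 4 significant figures when written out. The working math runs at full precision in all steps; exactly one rounding lands on every reported number — derived quantities, which include totals, the six compositions, yield, net glass mass, LOI, are computed at full precision, as given in problem or answer, starting from the weights on 500.1 kg of glass.
Oxide mass targets, per 500.1 kg glass:
  SrO: 13.43% × 500.1 = 67.16 kg
  SiO2: 41.81% × 500.1 = 209.1 kg
  Na2O: 13.53% × 500.1 = 67.66 kg
  TiO2: 5.207% × 500.1 = 26.04 kg
  Al2O3: 25.97% × 500.1 = 129.9 kg
  K2O: 0.05464% × 500.1 = 0.2733 kg
Verifying the oxide balance from the weights as reported, per the basis as stated (delivered sums recover each target within answer rounding):
  SrO: 95.85·0.7007 = 67.16 kg (target 67.16 kg)
  SiO2: 2.340·0.6541 + 304.5·0.6817 = 209.1 kg (target 209.1 kg)
  Na2O: 2.340·0.03350 + 57.87·0.5807 + 304.5·0.1116 = 67.67 kg (target 67.66 kg)
  TiO2: 26.30·0.9901 = 26.04 kg (target 26.04 kg)
  Al2O3: 2.340·0.1810 + 107.2·0.6571 + 304.5·0.1938 = 129.9 kg (target 129.9 kg)
  K2O: 2.340·0.1168 = 0.2733 kg (target 0.2733 kg)
Glass-mass bookkeeping: total batch − LOI = 500.1 kg (the Σ of target masses is 500.1 kg; the stated basis being 500.1 kg — a pure rounding effect).
Batch total: Σ batch = 594.1 kg; LOI loss = Σ batch·LOI = 93.93 kg; the yield ratio, glass ÷ batch: 84.19%.

Revised batch per 500.1 kg glass:
  Orthoclase: 2.340 kg
  Dense soda ash: 57.87 kg
  SrCO3: 95.85 kg
  TiO2: 26.30 kg
  Alumina hydrate: 107.2 kg
  Na-feldspar: 304.5 kg
Total batch = 594.1 kg; LOI loss = 93.93 kg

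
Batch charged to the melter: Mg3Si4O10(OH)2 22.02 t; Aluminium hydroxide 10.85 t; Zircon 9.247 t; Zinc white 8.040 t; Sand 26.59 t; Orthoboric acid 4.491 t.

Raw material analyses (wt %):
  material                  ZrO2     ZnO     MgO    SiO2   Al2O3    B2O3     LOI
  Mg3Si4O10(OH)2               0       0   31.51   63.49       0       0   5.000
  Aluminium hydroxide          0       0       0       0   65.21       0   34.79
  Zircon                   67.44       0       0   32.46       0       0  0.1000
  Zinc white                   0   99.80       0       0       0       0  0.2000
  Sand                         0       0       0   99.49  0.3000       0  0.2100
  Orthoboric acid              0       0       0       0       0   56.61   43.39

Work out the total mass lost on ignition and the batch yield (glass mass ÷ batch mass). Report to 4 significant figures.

LOI loss = 6.906 t; glass = 74.33 t; yield = 91.50%

Mid-chain values are displayed rounded to four significant figures at each printed step — the working math runs at full float precision from first step to last — a single rounding completes each reported figure. All derived quantities, including glass mass, six oxide percentages, yield, the totals, ignition loss, are re-derived using the weight values at 74.33 t of glass in full precision, as given in the question or the answer.
LOI of each material in turn:
  Mg3Si4O10(OH)2: 22.02 × 0.05000 = 1.101 t
  Aluminium hydroxide: 10.85 × 0.3479 = 3.775 t
  Zircon: 9.247 × 0.001000 = 0.009247 t
  Zinc white: 8.040 × 0.002000 = 0.01608 t
  Sand: 26.59 × 0.002100 = 0.05584 t
  Orthoboric acid: 4.491 × 0.4339 = 1.949 t
Total LOI = 6.906 t
Glass = batch − LOI = 81.24 − 6.906 = 74.33 t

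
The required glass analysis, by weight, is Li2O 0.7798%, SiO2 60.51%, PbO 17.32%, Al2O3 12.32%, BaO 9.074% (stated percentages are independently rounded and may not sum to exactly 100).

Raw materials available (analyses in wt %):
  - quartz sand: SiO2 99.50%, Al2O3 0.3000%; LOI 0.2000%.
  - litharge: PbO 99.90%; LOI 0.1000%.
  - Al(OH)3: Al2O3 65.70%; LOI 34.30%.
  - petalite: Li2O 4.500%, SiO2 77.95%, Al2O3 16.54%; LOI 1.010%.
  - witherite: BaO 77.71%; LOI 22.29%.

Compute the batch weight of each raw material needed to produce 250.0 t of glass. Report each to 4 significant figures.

All arithmetic carries full float precision at each step. In-progress results appear rounded to 4 significant figures in the working — every reported value is rounded once only; all derived quantities are carried starting from the weights for 250.0 t of glass in full float precision (net glass mass, the five compositions, ignition loss, yield, totals) as written in the question or the answer.
Target masses of each oxide per 250.0 t glass:
  Li2O: 0.7798% × 250.0 = 1.950 t
  SiO2: 60.51% × 250.0 = 151.3 t
  PbO: 17.32% × 250.0 = 43.30 t
  Al2O3: 12.32% × 250.0 = 30.80 t
  BaO: 9.074% × 250.0 = 22.68 t
Verifying the oxide balance with the batch weights as given, on the stated basis (target by target, the sums agree within answer rounding):
  Li2O: 43.32·0.04500 = 1.949 t (target 1.950 t)
  SiO2: 118.1·0.9950 + 43.32·0.7795 = 151.3 t (target 151.3 t)
  PbO: 43.34·0.9990 = 43.30 t (target 43.30 t)
  Al2O3: 118.1·0.003000 + 35.43·0.6570 + 43.32·0.1654 = 30.80 t (target 30.80 t)
  BaO: 29.19·0.7771 = 22.68 t (target 22.68 t)
Glass-mass bookkeeping: the batch minus its LOI: 250.0 t (summing oxide targets gives 250.0 t; stated basis 250.0 t — any gap is answer rounding).
Batch grand total — Σ batch = 269.4 t; the LOI term Σ batch·LOI equals 19.38 t; yield: glass divided by total = 92.81%.

Batch per 250.0 t glass:
  quartz sand: 118.1 t
  litharge: 43.34 t
  Al(OH)3: 35.43 t
  petalite: 43.32 t
  witherite: 29.19 t
Total batch = 269.4 t; LOI loss = 19.38 t; yield = 92.81%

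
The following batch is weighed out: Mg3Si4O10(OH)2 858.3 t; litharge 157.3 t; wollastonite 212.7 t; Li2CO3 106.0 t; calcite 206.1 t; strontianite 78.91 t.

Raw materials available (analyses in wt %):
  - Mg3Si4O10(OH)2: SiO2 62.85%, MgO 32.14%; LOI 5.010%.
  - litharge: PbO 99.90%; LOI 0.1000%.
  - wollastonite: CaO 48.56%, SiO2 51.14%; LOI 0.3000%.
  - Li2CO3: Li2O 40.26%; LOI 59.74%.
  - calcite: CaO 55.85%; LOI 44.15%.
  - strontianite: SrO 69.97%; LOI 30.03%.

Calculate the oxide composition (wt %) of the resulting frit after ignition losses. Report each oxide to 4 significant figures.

The working math runs at exact precision in every operation — mid-chain values are shown, rounded to four significant digits, when written out. Exactly one rounding is applied to each reported number. Derived quantities (totals, net glass mass, ignition loss, the yield, six oxide percentages) are rebuilt from the weighed amounts on 1397 t of glass in full float precision, as they appear in the question or the answer.
Oxide masses out of the charge:
  SrO: 78.91·0.6997 = 55.21 t
  Li2O: 106.0·0.4026 = 42.68 t
  PbO: 157.3·0.9990 = 157.1 t
  CaO: 212.7·0.4856 + 206.1·0.5585 = 218.4 t
  SiO2: 858.3·0.6285 + 212.7·0.5114 = 648.2 t
  MgO: 858.3·0.3214 = 275.9 t
LOI: 858.3·0.05010 + 157.3·0.001000 + 212.7·0.003000 + 106.0·0.5974 + 206.1·0.4415 + 78.91·0.3003 = 221.8 t
Resulting glass, batch − LOI: 1619 − 221.8 = 1397 t (matching Σ of the oxides)
wt %: oxide over glass, times 100

Glass mass = 1397 t (batch 1619 − LOI 221.8).
Composition: SrO 3.951%, Li2O 3.054%, PbO 11.24%, CaO 15.63%, SiO2 46.38%, MgO 19.74%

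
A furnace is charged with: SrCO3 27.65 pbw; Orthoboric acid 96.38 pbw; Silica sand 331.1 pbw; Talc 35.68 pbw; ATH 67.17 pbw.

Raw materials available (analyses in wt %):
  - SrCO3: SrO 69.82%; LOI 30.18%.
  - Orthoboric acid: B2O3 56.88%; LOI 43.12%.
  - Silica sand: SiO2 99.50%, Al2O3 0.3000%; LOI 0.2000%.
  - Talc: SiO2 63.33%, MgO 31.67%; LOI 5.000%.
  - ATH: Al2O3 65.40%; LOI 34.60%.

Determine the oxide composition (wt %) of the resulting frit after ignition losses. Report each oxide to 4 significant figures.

Mid-chain values appear rounded to four significant figures on the page. Every computation maintains exact precision at all times. Each reported figure takes exactly one rounding. All derived quantities, including glass mass, the yield, the totals, five oxide percentages, LOI, are re-derived from the weighed amounts at 482.4 pbw of glass at full float precision, as written in the problem or the answer.
Delivered oxide masses:
  SiO2: 331.1·0.9950 + 35.68·0.6333 = 352.0 pbw
  B2O3: 96.38·0.5688 = 54.82 pbw
  SrO: 27.65·0.6982 = 19.31 pbw
  MgO: 35.68·0.3167 = 11.30 pbw
  Al2O3: 331.1·0.003000 + 67.17·0.6540 = 44.92 pbw
LOI: 27.65·0.3018 + 96.38·0.4312 + 331.1·0.002000 + 35.68·0.05000 + 67.17·0.3460 = 75.59 pbw
The glass mass, total less LOI, = 558.0 − 75.59 = 482.4 pbw (= Σ oxide masses)
each wt % is 100 × oxide ÷ glass

Glass mass = 482.4 pbw (batch 558.0 − LOI 75.59).
Composition: SiO2 72.98%, B2O3 11.36%, SrO 4.002%, MgO 2.342%, Al2O3 9.312%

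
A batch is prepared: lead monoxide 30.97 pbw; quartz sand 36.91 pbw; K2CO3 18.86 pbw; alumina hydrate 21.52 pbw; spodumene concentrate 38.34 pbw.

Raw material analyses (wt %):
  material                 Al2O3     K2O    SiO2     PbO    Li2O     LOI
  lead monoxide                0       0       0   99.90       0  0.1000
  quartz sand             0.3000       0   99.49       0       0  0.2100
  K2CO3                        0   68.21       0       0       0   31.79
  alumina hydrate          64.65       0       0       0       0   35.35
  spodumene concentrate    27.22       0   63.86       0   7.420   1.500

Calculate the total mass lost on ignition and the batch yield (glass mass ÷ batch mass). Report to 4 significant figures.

LOI loss = 14.29 pbw; glass = 132.3 pbw; yield = 90.25%

The intermediate values are printed rounded off to 4 significant figures alongside each step. All arithmetic keeps full precision in every operation — a single rounding completes each reported number; the derived quantities, which include five oxide percentages, net glass mass, LOI, the totals, the yield, are rebuilt in full precision, as they appear in the problem or the answer, starting from the weights at 132.3 pbw of glass.
Each material's LOI contribution:
  lead monoxide: 30.97 × 0.001000 = 0.03097 pbw
  quartz sand: 36.91 × 0.002100 = 0.07751 pbw
  K2CO3: 18.86 × 0.3179 = 5.996 pbw
  alumina hydrate: 21.52 × 0.3535 = 7.607 pbw
  spodumene concentrate: 38.34 × 0.01500 = 0.5751 pbw
Total LOI = 14.29 pbw
Glass = batch − LOI = 146.6 − 14.29 = 132.3 pbw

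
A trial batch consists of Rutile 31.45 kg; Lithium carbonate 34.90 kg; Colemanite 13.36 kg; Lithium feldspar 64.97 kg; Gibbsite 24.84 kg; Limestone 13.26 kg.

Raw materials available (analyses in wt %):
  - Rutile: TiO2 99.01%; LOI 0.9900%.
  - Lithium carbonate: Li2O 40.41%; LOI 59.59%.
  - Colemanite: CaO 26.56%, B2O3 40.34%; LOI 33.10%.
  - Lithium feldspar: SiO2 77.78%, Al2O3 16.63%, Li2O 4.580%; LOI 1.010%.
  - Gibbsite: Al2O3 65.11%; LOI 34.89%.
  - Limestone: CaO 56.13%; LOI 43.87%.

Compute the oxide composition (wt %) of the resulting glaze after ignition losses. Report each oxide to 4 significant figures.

Mid-chain values are displayed (rounded to 4 significant digits) in the printout; each numeric step holds full float precision from first step to last — each reported value includes exactly one rounding. Derived quantities (the six compositions, the yield, net glass mass, totals, LOI) are recomputed at full float precision using the weight values on 142.1 kg of glass, as set out in question or answer.
Per-oxide mass from batch:
  CaO: 13.36·0.2656 + 13.26·0.5613 = 10.99 kg
  SiO2: 64.97·0.7778 = 50.53 kg
  B2O3: 13.36·0.4034 = 5.389 kg
  Al2O3: 64.97·0.1663 + 24.84·0.6511 = 26.98 kg
  TiO2: 31.45·0.9901 = 31.14 kg
  Li2O: 34.90·0.4041 + 64.97·0.04580 = 17.08 kg
LOI: 31.45·0.009900 + 34.90·0.5959 + 13.36·0.3310 + 64.97·0.01010 + 24.84·0.3489 + 13.26·0.4387 = 40.67 kg
batch − LOI leaves glass = 182.8 − 40.67 = 142.1 kg (= the summed oxide contributions)
each oxide over glass, ×100, is wt %

Glass mass = 142.1 kg (batch 182.8 − LOI 40.67).
Composition: CaO 7.734%, SiO2 35.56%, B2O3 3.792%, Al2O3 18.98%, TiO2 21.91%, Li2O 12.02%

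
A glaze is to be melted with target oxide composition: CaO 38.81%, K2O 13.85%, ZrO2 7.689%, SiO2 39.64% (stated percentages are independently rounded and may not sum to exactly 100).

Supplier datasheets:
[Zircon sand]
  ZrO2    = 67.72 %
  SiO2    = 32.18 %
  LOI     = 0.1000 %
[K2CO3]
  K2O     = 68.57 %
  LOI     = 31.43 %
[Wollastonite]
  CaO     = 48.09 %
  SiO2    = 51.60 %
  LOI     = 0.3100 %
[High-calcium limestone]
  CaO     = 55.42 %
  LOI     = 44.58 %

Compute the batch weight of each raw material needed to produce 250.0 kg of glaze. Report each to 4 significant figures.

Batch per 250.0 kg glaze:
  Zircon sand: 28.39 kg
  K2CO3: 50.50 kg
  Wollastonite: 174.4 kg
  High-calcium limestone: 23.78 kg
Total batch = 277.1 kg; LOI loss = 27.04 kg; yield = 90.24%

In-progress results are displayed (rounded to four significant figures) at each printed step; the working math runs at exact precision from start to finish. Every reported result includes exactly one rounding; all derived quantities are carried using the weight values per 250.0 kg of glass at exact precision (four oxide percentages, yield, ignition loss, the totals, glass mass) as written in question or answer.
The oxide mass targets at 250.0 kg glaze:
  CaO: 38.81% × 250.0 = 97.02 kg
  K2O: 13.85% × 250.0 = 34.62 kg
  ZrO2: 7.689% × 250.0 = 19.22 kg
  SiO2: 39.64% × 250.0 = 99.10 kg
A balance pass over the oxides, on the weights just shown, at the basis given (delivered sums recover each target given rounding of the digits):
  CaO: 174.4·0.4809 + 23.78·0.5542 = 97.05 kg (target 97.02 kg)
  K2O: 50.50·0.6857 = 34.63 kg (target 34.62 kg)
  ZrO2: 28.39·0.6772 = 19.23 kg (target 19.22 kg)
  SiO2: 28.39·0.3218 + 174.4·0.5160 = 99.13 kg (target 99.10 kg)
The glass-mass cross-check: net batch after ignition = 250.0 kg (the targets, summed, come to 250.0 kg; stated basis 250.0 kg — deltas are rounding alone).
Adding the batch up: Σ batch = 277.1 kg; loss to ignition Σ batch·LOI = 27.04 kg; yield, glass over the total, = 90.24%.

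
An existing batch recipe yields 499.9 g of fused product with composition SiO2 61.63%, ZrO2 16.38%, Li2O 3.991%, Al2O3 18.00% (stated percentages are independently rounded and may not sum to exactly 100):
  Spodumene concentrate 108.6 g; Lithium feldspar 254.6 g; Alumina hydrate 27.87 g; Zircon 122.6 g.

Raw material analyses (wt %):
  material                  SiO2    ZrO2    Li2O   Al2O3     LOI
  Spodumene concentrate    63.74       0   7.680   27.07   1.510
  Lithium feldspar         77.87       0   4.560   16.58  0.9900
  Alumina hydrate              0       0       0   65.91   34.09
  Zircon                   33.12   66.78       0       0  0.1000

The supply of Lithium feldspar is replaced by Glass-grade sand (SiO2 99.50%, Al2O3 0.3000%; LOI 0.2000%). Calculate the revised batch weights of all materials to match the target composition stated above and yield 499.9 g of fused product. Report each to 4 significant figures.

All arithmetic holds full precision end to end. Values along the way are shown rounded to four significant digits in the working — every reported figure takes a single rounding. The derived quantities are recomputed from the batch weights for 499.9 g of glass in exact precision (ignition loss, the four compositions, net glass mass, the totals, the yield), precisely as stated by problem or answer.
Target masses of each oxide per 499.9 g fused product:
  SiO2: 61.63% × 499.9 = 308.1 g
  ZrO2: 16.38% × 499.9 = 81.88 g
  Li2O: 3.991% × 499.9 = 19.95 g
  Al2O3: 18.00% × 499.9 = 89.98 g
Checking each oxide sum given the weights on record, versus the basis set out (delivered sums recover each target modulo rounding of the values):
  SiO2: 259.8·0.6374 + 102.4·0.9950 + 122.6·0.3312 = 308.1 g (target 308.1 g)
  ZrO2: 122.6·0.6678 = 81.87 g (target 81.88 g)
  Li2O: 259.8·0.07680 = 19.95 g (target 19.95 g)
  Al2O3: 259.8·0.2707 + 102.4·0.003000 + 29.36·0.6591 = 89.99 g (target 89.98 g)
Glass mass check: batch total minus LOI = 499.9 g (per-oxide target masses sum to 499.9 g; against the stated basis, 499.9 g — a pure rounding effect).
Summing the batch: Σ batch = 514.2 g; LOI loss = Σ batch·LOI = 14.26 g; yield: glass divided by total = 97.23%.

Revised batch per 499.9 g fused product:
  Spodumene concentrate: 259.8 g
  Glass-grade sand: 102.4 g
  Alumina hydrate: 29.36 g
  Zircon: 122.6 g
Total batch = 514.2 g; LOI loss = 14.26 g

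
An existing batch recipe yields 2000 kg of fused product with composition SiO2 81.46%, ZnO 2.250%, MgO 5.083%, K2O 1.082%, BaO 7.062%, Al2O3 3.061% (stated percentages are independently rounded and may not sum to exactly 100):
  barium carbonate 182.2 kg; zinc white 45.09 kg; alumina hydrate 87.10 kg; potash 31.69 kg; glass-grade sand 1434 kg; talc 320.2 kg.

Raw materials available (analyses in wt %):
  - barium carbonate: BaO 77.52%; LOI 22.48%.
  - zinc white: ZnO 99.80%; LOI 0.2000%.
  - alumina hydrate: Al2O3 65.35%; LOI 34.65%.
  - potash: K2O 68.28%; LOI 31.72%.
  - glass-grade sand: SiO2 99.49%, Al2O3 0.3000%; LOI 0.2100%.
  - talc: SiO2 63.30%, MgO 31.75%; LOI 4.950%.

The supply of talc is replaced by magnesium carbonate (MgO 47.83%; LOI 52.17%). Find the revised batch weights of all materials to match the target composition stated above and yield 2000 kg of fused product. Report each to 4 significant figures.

Revised batch per 2000 kg fused product:
  barium carbonate: 182.2 kg
  zinc white: 45.09 kg
  alumina hydrate: 86.16 kg
  potash: 31.69 kg
  glass-grade sand: 1638 kg
  magnesium carbonate: 212.5 kg
Total batch = 2196 kg; LOI loss = 195.3 kg

The working math holds full float precision from first step to last — the intermediate values appear, rounded to four significant figures, in the printout — each reported number undergoes a single rounding; derived quantities, including totals, glass mass, ignition loss, yield, six oxide percentages, are recomputed from the weighed amounts per 2000 kg of glass at full precision, as given in problem or answer.
Per-oxide target masses for 2000 kg fused product:
  SiO2: 81.46% × 2000 = 1629 kg
  ZnO: 2.250% × 2000 = 45.00 kg
  MgO: 5.083% × 2000 = 101.7 kg
  K2O: 1.082% × 2000 = 21.64 kg
  BaO: 7.062% × 2000 = 141.2 kg
  Al2O3: 3.061% × 2000 = 61.22 kg
A balance pass over the oxides, with the batch weights as given, versus the basis set out (each sum matches its target mass modulo rounding of the values):
  SiO2: 1638·0.9949 = 1630 kg (target 1629 kg)
  ZnO: 45.09·0.9980 = 45.00 kg (target 45.00 kg)
  MgO: 212.5·0.4783 = 101.6 kg (target 101.7 kg)
  K2O: 31.69·0.6828 = 21.64 kg (target 21.64 kg)
  BaO: 182.2·0.7752 = 141.2 kg (target 141.2 kg)
  Al2O3: 86.16·0.6535 + 1638·0.003000 = 61.22 kg (target 61.22 kg)
Glass-mass closure: whole batch net of LOI = 2000 kg (targets for the oxides total 2000 kg; against the stated basis, 2000 kg — any gap is answer rounding).
Whole-batch sum: Σ batch = 2196 kg; LOI loss = Σ batch·LOI = 195.3 kg; yield: glass divided by total = 91.11%.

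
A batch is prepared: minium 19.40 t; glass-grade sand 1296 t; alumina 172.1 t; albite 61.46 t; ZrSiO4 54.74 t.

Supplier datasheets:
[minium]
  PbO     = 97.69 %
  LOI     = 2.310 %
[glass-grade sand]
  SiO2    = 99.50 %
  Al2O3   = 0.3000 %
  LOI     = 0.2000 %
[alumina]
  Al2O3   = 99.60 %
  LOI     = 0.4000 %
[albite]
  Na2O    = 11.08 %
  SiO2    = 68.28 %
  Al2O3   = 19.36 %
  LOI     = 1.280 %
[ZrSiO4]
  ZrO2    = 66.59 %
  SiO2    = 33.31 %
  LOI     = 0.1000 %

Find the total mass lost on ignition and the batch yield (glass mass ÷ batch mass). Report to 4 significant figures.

The intermediate values are printed rounded to four significant figures between the steps; the whole derivation maintains full float precision at each step — every reported result takes just one rounding — all derived quantities (the totals, glass mass, LOI, the yield, five oxide percentages) are carried from the weighed amounts at 1599 t of glass at full float precision as they appear in the problem or answer text.
LOI of each material in turn:
  minium: 19.40 × 0.02310 = 0.4481 t
  glass-grade sand: 1296 × 0.002000 = 2.592 t
  alumina: 172.1 × 0.004000 = 0.6884 t
  albite: 61.46 × 0.01280 = 0.7867 t
  ZrSiO4: 54.74 × 0.001000 = 0.05474 t
Total LOI = 4.570 t
Glass = batch − LOI = 1604 − 4.570 = 1599 t

LOI loss = 4.570 t; glass = 1599 t; yield = 99.72%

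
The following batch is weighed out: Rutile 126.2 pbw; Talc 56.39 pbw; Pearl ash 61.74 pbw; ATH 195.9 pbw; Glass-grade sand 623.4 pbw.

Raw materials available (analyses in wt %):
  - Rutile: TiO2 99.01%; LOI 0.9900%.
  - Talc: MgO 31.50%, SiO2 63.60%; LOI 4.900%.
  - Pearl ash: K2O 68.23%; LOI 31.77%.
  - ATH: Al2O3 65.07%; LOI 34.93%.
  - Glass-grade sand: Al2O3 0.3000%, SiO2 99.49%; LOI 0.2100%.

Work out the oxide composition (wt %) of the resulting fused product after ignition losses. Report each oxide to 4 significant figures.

Glass mass = 970.3 pbw (batch 1064 − LOI 93.36).
Composition: K2O 4.342%, MgO 1.831%, TiO2 12.88%, Al2O3 13.33%, SiO2 67.62%

Each numeric step keeps exact precision from start to finish. In-progress results are shown rounded to four significant figures when written out. Every reported result carries a single rounding — derived quantities (five oxide percentages, yield, net glass mass, LOI, the totals) are rebuilt in full float precision from the batch weights on 970.3 pbw of glass as they appear in the problem or answer text.
Mass of each oxide from the mix:
  K2O: 61.74·0.6823 = 42.13 pbw
  MgO: 56.39·0.3150 = 17.76 pbw
  TiO2: 126.2·0.9901 = 125.0 pbw
  Al2O3: 195.9·0.6507 + 623.4·0.003000 = 129.3 pbw
  SiO2: 56.39·0.6360 + 623.4·0.9949 = 656.1 pbw
LOI: 126.2·0.009900 + 56.39·0.04900 + 61.74·0.3177 + 195.9·0.3493 + 623.4·0.002100 = 93.36 pbw
Glass mass = batch − LOI = 1064 − 93.36 = 970.3 pbw (consistent with Σ oxide mass)
wt %: oxide over glass, times 100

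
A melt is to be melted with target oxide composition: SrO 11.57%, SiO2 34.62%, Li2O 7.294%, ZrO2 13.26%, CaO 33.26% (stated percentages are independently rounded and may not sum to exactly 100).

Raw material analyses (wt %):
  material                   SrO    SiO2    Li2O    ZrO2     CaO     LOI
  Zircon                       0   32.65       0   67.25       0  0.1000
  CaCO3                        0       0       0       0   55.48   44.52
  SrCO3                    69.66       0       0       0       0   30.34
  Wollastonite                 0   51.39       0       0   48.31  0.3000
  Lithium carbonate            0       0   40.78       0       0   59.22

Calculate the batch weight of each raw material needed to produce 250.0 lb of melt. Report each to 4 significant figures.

The working math carries exact precision through the solve. The intermediate values are printed (rounded to four significant figures) between the steps; a single rounding yields each reported number — derived quantities, including totals, LOI, the yield, the five compositions, glass mass, are computed starting from the weights at 250.0 lb of glass at full float precision precisely as stated by the problem or the answer.
Oxide-by-oxide targets in 250.0 lb melt:
  SrO: 11.57% × 250.0 = 28.92 lb
  SiO2: 34.62% × 250.0 = 86.55 lb
  Li2O: 7.294% × 250.0 = 18.24 lb
  ZrO2: 13.26% × 250.0 = 33.15 lb
  CaO: 33.26% × 250.0 = 83.15 lb
Oxide-by-oxide audit per the reported batch figures, for the quoted basis mass (sums match the target masses within answer rounding):
  SrO: 41.52·0.6966 = 28.92 lb (target 28.92 lb)
  SiO2: 49.29·0.3265 + 137.1·0.5139 = 86.55 lb (target 86.55 lb)
  Li2O: 44.72·0.4078 = 18.24 lb (target 18.24 lb)
  ZrO2: 49.29·0.6725 = 33.15 lb (target 33.15 lb)
  CaO: 30.49·0.5548 + 137.1·0.4831 = 83.15 lb (target 83.15 lb)
Auditing the glass mass value: total charge less LOI = 250.0 lb (summing oxide targets gives 250.0 lb; basis as stated: 250.0 lb — any gap is answer rounding).
Total batch = Σ batch = 303.1 lb; loss to ignition Σ batch·LOI = 53.12 lb; yield: glass divided by total = 82.48%.

Batch per 250.0 lb melt:
  Zircon: 49.29 lb
  CaCO3: 30.49 lb
  SrCO3: 41.52 lb
  Wollastonite: 137.1 lb
  Lithium carbonate: 44.72 lb
Total batch = 303.1 lb; LOI loss = 53.12 lb; yield = 82.48%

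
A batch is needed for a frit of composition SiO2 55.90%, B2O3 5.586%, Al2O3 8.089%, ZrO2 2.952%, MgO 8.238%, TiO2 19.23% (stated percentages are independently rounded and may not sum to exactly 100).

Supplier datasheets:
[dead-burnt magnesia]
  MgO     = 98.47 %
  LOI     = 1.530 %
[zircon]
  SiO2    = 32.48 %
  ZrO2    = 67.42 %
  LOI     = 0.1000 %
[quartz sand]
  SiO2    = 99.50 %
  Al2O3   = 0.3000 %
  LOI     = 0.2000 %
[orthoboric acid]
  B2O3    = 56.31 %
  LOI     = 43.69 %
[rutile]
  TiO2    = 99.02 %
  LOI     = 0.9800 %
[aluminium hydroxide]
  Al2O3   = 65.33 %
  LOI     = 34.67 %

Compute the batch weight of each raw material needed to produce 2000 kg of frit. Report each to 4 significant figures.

Values along the way are displayed (rounded to 4 significant digits) between the steps — all internal work maintains full precision all the way through; every reported figure carries a single rounding; all derived quantities, which include the totals, the six compositions, ignition loss, net glass mass, yield, are rebuilt at full float precision, as given in problem or answer, from the weighed amounts on 2000 kg of glass.
Oxide mass targets, per 2000 kg frit:
  SiO2: 55.90% × 2000 = 1118 kg
  B2O3: 5.586% × 2000 = 111.7 kg
  Al2O3: 8.089% × 2000 = 161.8 kg
  ZrO2: 2.952% × 2000 = 59.04 kg
  MgO: 8.238% × 2000 = 164.8 kg
  TiO2: 19.23% × 2000 = 384.6 kg
Sums-versus-targets review given the weights on record, on the stated basis (sum by sum, the targets are met net of answer rounding effects):
  SiO2: 87.57·0.3248 + 1095·0.9950 = 1118 kg (target 1118 kg)
  B2O3: 198.4·0.5631 = 111.7 kg (target 111.7 kg)
  Al2O3: 1095·0.003000 + 242.6·0.6533 = 161.8 kg (target 161.8 kg)
  ZrO2: 87.57·0.6742 = 59.04 kg (target 59.04 kg)
  MgO: 167.3·0.9847 = 164.7 kg (target 164.8 kg)
  TiO2: 388.4·0.9902 = 384.6 kg (target 384.6 kg)
Glass-mass closure: batch total minus LOI = 2000 kg (per-oxide target masses sum to 2000 kg; basis as stated: 2000 kg — gaps are rounding artifacts).
Batch total: Σ batch = 2179 kg; LOI removed, Σ of batch·LOI: 179.4 kg; the yield ratio, glass ÷ batch: 91.77%.

Batch per 2000 kg frit:
  dead-burnt magnesia: 167.3 kg
  zircon: 87.57 kg
  quartz sand: 1095 kg
  orthoboric acid: 198.4 kg
  rutile: 388.4 kg
  aluminium hydroxide: 242.6 kg
Total batch = 2179 kg; LOI loss = 179.4 kg; yield = 91.77%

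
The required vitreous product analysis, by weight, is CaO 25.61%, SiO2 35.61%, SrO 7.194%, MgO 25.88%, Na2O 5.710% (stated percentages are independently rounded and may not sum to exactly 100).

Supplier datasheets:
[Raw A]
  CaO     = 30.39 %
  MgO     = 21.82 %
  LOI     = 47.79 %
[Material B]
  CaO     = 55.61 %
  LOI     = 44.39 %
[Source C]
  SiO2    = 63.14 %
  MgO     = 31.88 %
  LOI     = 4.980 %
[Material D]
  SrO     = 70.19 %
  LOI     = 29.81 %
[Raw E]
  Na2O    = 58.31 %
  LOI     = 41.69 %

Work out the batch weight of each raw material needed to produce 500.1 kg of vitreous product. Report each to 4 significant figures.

Intermediates appear, rounded to four significant figures, in the working; all internal work holds full precision in every operation. Each reported figure is rounded once only; all derived quantities are re-derived at full float precision (yield, totals, net glass mass, ignition loss, five oxide percentages) from the batch weights for 500.1 kg of glass, exactly as shown in the question or the answer.
Oxide-by-oxide targets in 500.1 kg vitreous product:
  CaO: 25.61% × 500.1 = 128.1 kg
  SiO2: 35.61% × 500.1 = 178.1 kg
  SrO: 7.194% × 500.1 = 35.98 kg
  MgO: 25.88% × 500.1 = 129.4 kg
  Na2O: 5.710% × 500.1 = 28.56 kg
A balance pass over the oxides, with the batch weights as given, against the basis in use (target by target, the sums agree modulo rounding of the values):
  CaO: 181.1·0.3039 + 131.4·0.5561 = 128.1 kg (target 128.1 kg)
  SiO2: 282.0·0.6314 = 178.1 kg (target 178.1 kg)
  SrO: 51.26·0.7019 = 35.98 kg (target 35.98 kg)
  MgO: 181.1·0.2182 + 282.0·0.3188 = 129.4 kg (target 129.4 kg)
  Na2O: 48.97·0.5831 = 28.55 kg (target 28.56 kg)
The glass-mass cross-check: batch Σ − ignition loss = 500.1 kg (the targets, summed, come to 500.1 kg; basis as stated: 500.1 kg — deltas are rounding alone).
Summing the batch: Σ batch = 694.7 kg; Σ batch·LOI gives LOI loss = 194.6 kg; yield, glass over the total, = 71.99%.

Batch per 500.1 kg vitreous product:
  Raw A: 181.1 kg
  Material B: 131.4 kg
  Source C: 282.0 kg
  Material D: 51.26 kg
  Raw E: 48.97 kg
Total batch = 694.7 kg; LOI loss = 194.6 kg; yield = 71.99%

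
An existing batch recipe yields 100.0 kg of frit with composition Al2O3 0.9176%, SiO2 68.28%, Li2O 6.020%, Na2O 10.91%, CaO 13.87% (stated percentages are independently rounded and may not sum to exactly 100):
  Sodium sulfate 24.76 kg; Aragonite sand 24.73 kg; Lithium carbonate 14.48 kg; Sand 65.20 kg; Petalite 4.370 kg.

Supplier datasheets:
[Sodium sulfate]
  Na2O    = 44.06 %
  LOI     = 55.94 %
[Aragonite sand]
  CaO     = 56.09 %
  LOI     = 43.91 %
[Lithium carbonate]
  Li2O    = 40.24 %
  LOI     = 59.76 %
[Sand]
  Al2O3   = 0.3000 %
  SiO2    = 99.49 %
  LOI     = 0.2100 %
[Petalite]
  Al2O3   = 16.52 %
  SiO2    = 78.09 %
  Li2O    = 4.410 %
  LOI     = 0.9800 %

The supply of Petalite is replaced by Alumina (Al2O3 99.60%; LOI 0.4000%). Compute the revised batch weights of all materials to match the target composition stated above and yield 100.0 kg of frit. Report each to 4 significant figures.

Revised batch per 100.0 kg frit:
  Sodium sulfate: 24.76 kg
  Aragonite sand: 24.73 kg
  Lithium carbonate: 14.96 kg
  Sand: 68.63 kg
  Alumina: 0.7146 kg
Total batch = 133.8 kg; LOI loss = 33.80 kg

Values along the way appear, rounded to four significant digits, between the steps — all arithmetic maintains full precision in every operation — a single rounding produces each reported figure — derived quantities (totals, glass mass, the yield, the five compositions, LOI) are re-derived in full float precision starting from the weights for 100.0 kg of glass as quoted within the problem or the answer.
Per-oxide target masses for 100.0 kg frit:
  Al2O3: 0.9176% × 100.0 = 0.9176 kg
  SiO2: 68.28% × 100.0 = 68.28 kg
  Li2O: 6.020% × 100.0 = 6.020 kg
  Na2O: 10.91% × 100.0 = 10.91 kg
  CaO: 13.87% × 100.0 = 13.87 kg
A balance pass over the oxides, given the weights on record, versus the basis set out (target by target, the sums agree exact up to rounding of places):
  Al2O3: 68.63·0.003000 + 0.7146·0.9960 = 0.9176 kg (target 0.9176 kg)
  SiO2: 68.63·0.9949 = 68.28 kg (target 68.28 kg)
  Li2O: 14.96·0.4024 = 6.020 kg (target 6.020 kg)
  Na2O: 24.76·0.4406 = 10.91 kg (target 10.91 kg)
  CaO: 24.73·0.5609 = 13.87 kg (target 13.87 kg)
Consistency of the glass mass: total charge less LOI = 100.0 kg (targets for the oxides total 100.0 kg; with the basis standing at 100.0 kg — differing by rounding only).
Batch total: Σ batch = 133.8 kg; ignition loss, Σ(batch × LOI) = 33.80 kg; yield: glass divided by total = 74.74%.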